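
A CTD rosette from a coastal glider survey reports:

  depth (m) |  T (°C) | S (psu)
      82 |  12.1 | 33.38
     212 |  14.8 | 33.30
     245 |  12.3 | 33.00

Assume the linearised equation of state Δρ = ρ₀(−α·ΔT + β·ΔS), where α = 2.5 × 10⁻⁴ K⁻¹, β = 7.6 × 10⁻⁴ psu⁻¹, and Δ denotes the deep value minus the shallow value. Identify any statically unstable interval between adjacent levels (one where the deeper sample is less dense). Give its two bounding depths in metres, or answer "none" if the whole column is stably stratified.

82–212 m

Evaluate Δρ/ρ₀ = −αΔT + βΔS across each adjacent pair:
  82–212 m: −αΔT+βΔS = −(2.5 × 10⁻⁴)(+2.7)+(7.6 × 10⁻⁴)(-0.08) = -7.4 × 10⁻⁴ → UNSTABLE
  212–245 m: −αΔT+βΔS = −(2.5 × 10⁻⁴)(-2.5)+(7.6 × 10⁻⁴)(-0.30) = 4.0 × 10⁻⁴ → stable
The 82–212 m interval has Δρ < 0: lighter water underlies denser water.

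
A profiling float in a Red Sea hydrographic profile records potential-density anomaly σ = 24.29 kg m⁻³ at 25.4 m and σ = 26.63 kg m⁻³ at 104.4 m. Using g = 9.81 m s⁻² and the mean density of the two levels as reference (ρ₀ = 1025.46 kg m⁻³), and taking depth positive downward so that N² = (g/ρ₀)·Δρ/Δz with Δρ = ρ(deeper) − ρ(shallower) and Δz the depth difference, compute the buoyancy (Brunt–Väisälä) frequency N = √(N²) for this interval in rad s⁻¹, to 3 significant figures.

0.0168 rad s⁻¹

Δρ = 1026.63 − 1024.29 = 2.34 kg m⁻³ over Δz = 104.4 − 25.4 = 79 m.
N² = (9.81/1025.46) × (2.34/79) = 2.8336 × 10⁻⁴ s⁻².
N = √(2.8336 × 10⁻⁴) = 0.016833 rad s⁻¹ ≈ 0.0168 rad s⁻¹.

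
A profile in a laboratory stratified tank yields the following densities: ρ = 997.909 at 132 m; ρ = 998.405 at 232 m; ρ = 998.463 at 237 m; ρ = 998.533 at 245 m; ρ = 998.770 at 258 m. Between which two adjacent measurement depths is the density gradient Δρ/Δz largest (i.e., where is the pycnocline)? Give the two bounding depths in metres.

245–258 m

Compute the density gradient over each adjacent pair:
  132–232 m: Δρ/Δz = 0.496/100 = 5.0 × 10⁻³ kg m⁻⁴
  232–237 m: Δρ/Δz = 0.058/5 = 0.012 kg m⁻⁴
  237–245 m: Δρ/Δz = 0.070/8 = 8.8 × 10⁻³ kg m⁻⁴
  245–258 m: Δρ/Δz = 0.237/13 = 0.018 kg m⁻⁴
The largest gradient is in the 245–258 m interval — the pycnocline.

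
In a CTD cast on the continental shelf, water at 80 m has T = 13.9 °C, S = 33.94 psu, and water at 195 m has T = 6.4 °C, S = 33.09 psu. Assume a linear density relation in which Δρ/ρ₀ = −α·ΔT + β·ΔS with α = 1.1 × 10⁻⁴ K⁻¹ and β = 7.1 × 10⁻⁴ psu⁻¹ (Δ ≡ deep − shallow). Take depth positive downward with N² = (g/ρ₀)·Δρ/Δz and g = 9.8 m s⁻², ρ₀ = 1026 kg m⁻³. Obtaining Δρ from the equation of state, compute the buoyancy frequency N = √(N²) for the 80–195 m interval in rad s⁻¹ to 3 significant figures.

ΔT = -7.5 K, ΔS = -0.85 psu (deep − shallow).
Δρ/ρ₀ = −αΔT + βΔS = 8.25 × 10⁻⁴ − 6.035 × 10⁻⁴ = 2.215 × 10⁻⁴, so Δρ ≈ 0.2273 kg m⁻³.
N² = (g/ρ₀)·Δρ/Δz = g·(Δρ/ρ₀)/Δz = 9.8 × 2.215 × 10⁻⁴ / 115 = 1.8876 × 10⁻⁵ s⁻².
N = √(1.8876 × 10⁻⁵) = 4.3447 × 10⁻³ rad s⁻¹ ≈ 4.34 × 10⁻³ rad s⁻¹.

4.34 × 10⁻³ rad s⁻¹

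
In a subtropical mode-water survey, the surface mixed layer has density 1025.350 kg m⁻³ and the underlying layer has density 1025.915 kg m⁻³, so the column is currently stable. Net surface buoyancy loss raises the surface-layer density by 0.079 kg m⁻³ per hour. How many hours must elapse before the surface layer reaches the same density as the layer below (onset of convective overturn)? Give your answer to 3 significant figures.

7.15 hours

Density deficit of the surface layer: 1025.915 − 1025.350 = 0.565 kg m⁻³.
Required change = 0.565 / 0.079 = 7.15 hours.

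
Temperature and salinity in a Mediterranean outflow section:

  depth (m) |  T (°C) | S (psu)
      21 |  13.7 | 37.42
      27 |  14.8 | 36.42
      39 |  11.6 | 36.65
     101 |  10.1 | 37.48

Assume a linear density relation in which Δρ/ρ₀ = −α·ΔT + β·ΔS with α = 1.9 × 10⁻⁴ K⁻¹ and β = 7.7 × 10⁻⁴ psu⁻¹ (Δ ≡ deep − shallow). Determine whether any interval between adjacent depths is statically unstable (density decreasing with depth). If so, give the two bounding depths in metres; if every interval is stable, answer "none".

21–27 m

Evaluate Δρ/ρ₀ = −αΔT + βΔS across each adjacent pair:
  21–27 m: −αΔT+βΔS = −(1.9 × 10⁻⁴)(+1.1)+(7.7 × 10⁻⁴)(-1.00) = -9.8 × 10⁻⁴ → UNSTABLE
  27–39 m: −αΔT+βΔS = −(1.9 × 10⁻⁴)(-3.2)+(7.7 × 10⁻⁴)(+0.23) = 7.9 × 10⁻⁴ → stable
  39–101 m: −αΔT+βΔS = −(1.9 × 10⁻⁴)(-1.5)+(7.7 × 10⁻⁴)(+0.83) = 9.2 × 10⁻⁴ → stable
The 21–27 m interval has Δρ < 0: lighter water underlies denser water.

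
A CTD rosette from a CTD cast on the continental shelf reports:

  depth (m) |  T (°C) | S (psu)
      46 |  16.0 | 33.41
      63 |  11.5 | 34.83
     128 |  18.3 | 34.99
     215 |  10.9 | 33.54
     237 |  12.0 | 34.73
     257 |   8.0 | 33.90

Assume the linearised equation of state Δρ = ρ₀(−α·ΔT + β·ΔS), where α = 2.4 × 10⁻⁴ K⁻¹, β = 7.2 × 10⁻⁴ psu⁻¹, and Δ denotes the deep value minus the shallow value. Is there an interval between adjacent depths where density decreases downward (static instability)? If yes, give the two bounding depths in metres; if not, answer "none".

Evaluate Δρ/ρ₀ = −αΔT + βΔS across each adjacent pair:
  46–63 m: −αΔT+βΔS = −(2.4 × 10⁻⁴)(-4.5)+(7.2 × 10⁻⁴)(+1.42) = 2.1 × 10⁻³ → stable
  63–128 m: −αΔT+βΔS = −(2.4 × 10⁻⁴)(+6.8)+(7.2 × 10⁻⁴)(+0.16) = -1.5 × 10⁻³ → UNSTABLE
  128–215 m: −αΔT+βΔS = −(2.4 × 10⁻⁴)(-7.4)+(7.2 × 10⁻⁴)(-1.45) = 7.3 × 10⁻⁴ → stable
  215–237 m: −αΔT+βΔS = −(2.4 × 10⁻⁴)(+1.1)+(7.2 × 10⁻⁴)(+1.19) = 5.9 × 10⁻⁴ → stable
  237–257 m: −αΔT+βΔS = −(2.4 × 10⁻⁴)(-4.0)+(7.2 × 10⁻⁴)(-0.83) = 3.6 × 10⁻⁴ → stable
The 63–128 m interval has Δρ < 0: lighter water underlies denser water.

63–128 m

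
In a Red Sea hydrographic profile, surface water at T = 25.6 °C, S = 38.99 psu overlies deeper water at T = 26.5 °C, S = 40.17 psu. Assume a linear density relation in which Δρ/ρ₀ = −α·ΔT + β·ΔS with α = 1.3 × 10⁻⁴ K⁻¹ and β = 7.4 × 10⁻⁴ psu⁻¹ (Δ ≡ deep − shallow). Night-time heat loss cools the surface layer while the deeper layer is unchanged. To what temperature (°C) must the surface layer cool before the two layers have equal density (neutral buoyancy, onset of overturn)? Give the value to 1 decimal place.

Neutral buoyancy requires Δρ = 0, i.e. −α(T_deep − T_surf′) + β(S_deep − S_surf) = 0.
T_surf′ = T_deep − (β/α)·ΔS = 26.5 − (7.4 × 10⁻⁴/1.3 × 10⁻⁴)·(+1.18) = 19.783 °C.
Cooling required: 25.6 − (19.783) = 5.817 °C.

19.8 °C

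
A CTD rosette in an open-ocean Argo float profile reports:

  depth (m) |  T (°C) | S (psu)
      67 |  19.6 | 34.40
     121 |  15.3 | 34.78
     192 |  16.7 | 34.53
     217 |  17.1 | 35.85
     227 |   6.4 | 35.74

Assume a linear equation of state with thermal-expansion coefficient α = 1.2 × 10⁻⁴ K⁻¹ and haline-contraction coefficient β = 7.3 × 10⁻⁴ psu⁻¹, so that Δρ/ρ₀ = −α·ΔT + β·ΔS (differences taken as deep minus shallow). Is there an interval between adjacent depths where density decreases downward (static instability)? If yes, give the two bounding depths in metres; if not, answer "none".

Evaluate Δρ/ρ₀ = −αΔT + βΔS across each adjacent pair:
  67–121 m: −αΔT+βΔS = −(1.2 × 10⁻⁴)(-4.3)+(7.3 × 10⁻⁴)(+0.38) = 7.9 × 10⁻⁴ → stable
  121–192 m: −αΔT+βΔS = −(1.2 × 10⁻⁴)(+1.4)+(7.3 × 10⁻⁴)(-0.25) = -3.5 × 10⁻⁴ → UNSTABLE
  192–217 m: −αΔT+βΔS = −(1.2 × 10⁻⁴)(+0.4)+(7.3 × 10⁻⁴)(+1.32) = 9.2 × 10⁻⁴ → stable
  217–227 m: −αΔT+βΔS = −(1.2 × 10⁻⁴)(-10.7)+(7.3 × 10⁻⁴)(-0.11) = 1.2 × 10⁻³ → stable
The 121–192 m interval has Δρ < 0: lighter water underlies denser water.

121–192 m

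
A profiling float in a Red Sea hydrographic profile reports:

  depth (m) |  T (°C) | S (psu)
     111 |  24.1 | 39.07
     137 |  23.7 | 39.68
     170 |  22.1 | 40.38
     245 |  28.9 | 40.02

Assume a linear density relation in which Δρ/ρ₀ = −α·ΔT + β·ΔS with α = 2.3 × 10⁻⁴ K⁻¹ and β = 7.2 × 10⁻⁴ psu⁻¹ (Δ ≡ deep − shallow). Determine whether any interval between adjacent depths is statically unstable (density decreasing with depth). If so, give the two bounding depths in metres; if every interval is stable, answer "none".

Evaluate Δρ/ρ₀ = −αΔT + βΔS across each adjacent pair:
  111–137 m: −αΔT+βΔS = −(2.3 × 10⁻⁴)(-0.4)+(7.2 × 10⁻⁴)(+0.61) = 5.3 × 10⁻⁴ → stable
  137–170 m: −αΔT+βΔS = −(2.3 × 10⁻⁴)(-1.6)+(7.2 × 10⁻⁴)(+0.70) = 8.7 × 10⁻⁴ → stable
  170–245 m: −αΔT+βΔS = −(2.3 × 10⁻⁴)(+6.8)+(7.2 × 10⁻⁴)(-0.36) = -1.8 × 10⁻³ → UNSTABLE
The 170–245 m interval has Δρ < 0: lighter water underlies denser water.

170–245 m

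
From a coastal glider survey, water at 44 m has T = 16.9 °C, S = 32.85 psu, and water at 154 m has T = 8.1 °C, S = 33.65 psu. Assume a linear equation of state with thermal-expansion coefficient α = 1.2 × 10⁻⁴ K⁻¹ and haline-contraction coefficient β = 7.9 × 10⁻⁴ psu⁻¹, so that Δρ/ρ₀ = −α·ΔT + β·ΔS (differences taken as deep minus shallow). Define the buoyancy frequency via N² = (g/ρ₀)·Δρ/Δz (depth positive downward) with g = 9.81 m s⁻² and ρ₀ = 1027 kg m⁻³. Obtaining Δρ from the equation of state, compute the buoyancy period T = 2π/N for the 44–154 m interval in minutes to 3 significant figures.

8.54 min

ΔT = -8.8 K, ΔS = +0.80 psu (deep − shallow).
Δρ/ρ₀ = −αΔT + βΔS = 1.056 × 10⁻³ + 6.32 × 10⁻⁴ = 1.688 × 10⁻³, so Δρ ≈ 1.734 kg m⁻³.
N² = (g/ρ₀)·Δρ/Δz = g·(Δρ/ρ₀)/Δz = 9.81 × 1.688 × 10⁻³ / 110 = 1.5054 × 10⁻⁴ s⁻².
N = √(1.5054 × 10⁻⁴) = 0.012269 rad s⁻¹ → T = 2π/N = 512.12 s = 8.5353 min ≈ 8.54 min.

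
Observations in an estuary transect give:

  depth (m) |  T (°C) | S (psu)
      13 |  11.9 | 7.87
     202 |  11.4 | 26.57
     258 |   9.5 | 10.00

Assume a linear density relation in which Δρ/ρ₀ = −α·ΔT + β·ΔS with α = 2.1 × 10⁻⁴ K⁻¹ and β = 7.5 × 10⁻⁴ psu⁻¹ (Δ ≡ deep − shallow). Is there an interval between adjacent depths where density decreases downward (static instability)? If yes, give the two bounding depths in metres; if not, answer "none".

Evaluate Δρ/ρ₀ = −αΔT + βΔS across each adjacent pair:
  13–202 m: −αΔT+βΔS = −(2.1 × 10⁻⁴)(-0.5)+(7.5 × 10⁻⁴)(+18.70) = 0.014 → stable
  202–258 m: −αΔT+βΔS = −(2.1 × 10⁻⁴)(-1.9)+(7.5 × 10⁻⁴)(-16.57) = -0.012 → UNSTABLE
The 202–258 m interval has Δρ < 0: lighter water underlies denser water.

202–258 m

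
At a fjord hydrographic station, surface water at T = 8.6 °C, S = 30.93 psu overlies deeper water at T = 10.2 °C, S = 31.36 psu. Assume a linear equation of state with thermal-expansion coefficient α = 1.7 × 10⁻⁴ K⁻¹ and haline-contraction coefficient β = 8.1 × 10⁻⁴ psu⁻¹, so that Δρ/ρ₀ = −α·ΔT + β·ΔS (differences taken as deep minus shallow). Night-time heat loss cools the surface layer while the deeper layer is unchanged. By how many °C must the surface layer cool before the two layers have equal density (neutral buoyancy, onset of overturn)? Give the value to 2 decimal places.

0.45 °C

Neutral buoyancy requires Δρ = 0, i.e. −α(T_deep − T_surf′) + β(S_deep − S_surf) = 0.
T_surf′ = T_deep − (β/α)·ΔS = 10.2 − (8.1 × 10⁻⁴/1.7 × 10⁻⁴)·(+0.43) = 8.1512 °C.
Cooling required: 8.6 − (8.1512) = 0.4488 °C.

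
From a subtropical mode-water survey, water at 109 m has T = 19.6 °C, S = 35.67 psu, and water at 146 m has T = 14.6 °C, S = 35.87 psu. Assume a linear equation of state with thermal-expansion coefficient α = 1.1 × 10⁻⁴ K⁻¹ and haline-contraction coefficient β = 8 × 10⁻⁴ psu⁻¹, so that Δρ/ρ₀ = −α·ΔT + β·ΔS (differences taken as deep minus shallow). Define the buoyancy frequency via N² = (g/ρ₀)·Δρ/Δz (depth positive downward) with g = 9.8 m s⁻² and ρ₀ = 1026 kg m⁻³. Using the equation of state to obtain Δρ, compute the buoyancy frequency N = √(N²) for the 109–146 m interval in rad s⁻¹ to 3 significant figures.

ΔT = -5.0 K, ΔS = +0.20 psu (deep − shallow).
Δρ/ρ₀ = −αΔT + βΔS = 5.50 × 10⁻⁴ + 1.60 × 10⁻⁴ = 7.10 × 10⁻⁴, so Δρ ≈ 0.7285 kg m⁻³.
N² = (g/ρ₀)·Δρ/Δz = g·(Δρ/ρ₀)/Δz = 9.8 × 7.10 × 10⁻⁴ / 37 = 1.8805 × 10⁻⁴ s⁻².
N = √(1.8805 × 10⁻⁴) = 0.013713 rad s⁻¹ ≈ 0.0137 rad s⁻¹.

0.0137 rad s⁻¹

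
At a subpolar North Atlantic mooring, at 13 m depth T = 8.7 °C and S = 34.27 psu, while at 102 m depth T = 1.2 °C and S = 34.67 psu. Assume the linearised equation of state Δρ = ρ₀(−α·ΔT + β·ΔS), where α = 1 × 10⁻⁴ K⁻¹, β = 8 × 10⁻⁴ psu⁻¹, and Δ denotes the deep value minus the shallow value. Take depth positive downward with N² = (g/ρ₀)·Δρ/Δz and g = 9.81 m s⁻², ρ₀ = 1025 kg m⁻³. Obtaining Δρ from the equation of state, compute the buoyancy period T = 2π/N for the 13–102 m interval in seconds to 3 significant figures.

579 s

ΔT = -7.5 K, ΔS = +0.40 psu (deep − shallow).
Δρ/ρ₀ = −αΔT + βΔS = 7.50 × 10⁻⁴ + 3.20 × 10⁻⁴ = 1.07 × 10⁻³, so Δρ ≈ 1.097 kg m⁻³.
N² = (g/ρ₀)·Δρ/Δz = g·(Δρ/ρ₀)/Δz = 9.81 × 1.07 × 10⁻³ / 89 = 1.1794 × 10⁻⁴ s⁻².
N = √(1.1794 × 10⁻⁴) = 0.010860 rad s⁻¹ → T = 2π/N = 578.56 s ≈ 579 s.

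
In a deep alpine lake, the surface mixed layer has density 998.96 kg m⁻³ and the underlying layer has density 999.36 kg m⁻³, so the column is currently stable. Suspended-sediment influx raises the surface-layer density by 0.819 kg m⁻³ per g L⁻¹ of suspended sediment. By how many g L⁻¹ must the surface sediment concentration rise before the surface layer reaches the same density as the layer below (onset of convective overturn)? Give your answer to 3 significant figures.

Density deficit of the surface layer: 999.36 − 998.96 = 0.4 kg m⁻³.
Required change = 0.4 / 0.819 = 0.488 g L⁻¹.

0.488 g L⁻¹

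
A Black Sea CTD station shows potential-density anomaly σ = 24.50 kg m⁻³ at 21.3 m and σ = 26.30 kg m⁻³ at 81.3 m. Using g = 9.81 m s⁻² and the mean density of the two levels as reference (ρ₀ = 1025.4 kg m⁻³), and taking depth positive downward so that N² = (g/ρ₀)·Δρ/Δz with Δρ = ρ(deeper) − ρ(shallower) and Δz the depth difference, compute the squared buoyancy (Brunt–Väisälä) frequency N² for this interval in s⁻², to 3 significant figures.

2.87 × 10⁻⁴ s⁻²

Δρ = 1026.30 − 1024.50 = 1.80 kg m⁻³ over Δz = 81.3 − 21.3 = 60 m.
N² = (9.81/1025.4) × (1.80/60) = 2.8701 × 10⁻⁴ s⁻² ≈ 2.87 × 10⁻⁴ s⁻².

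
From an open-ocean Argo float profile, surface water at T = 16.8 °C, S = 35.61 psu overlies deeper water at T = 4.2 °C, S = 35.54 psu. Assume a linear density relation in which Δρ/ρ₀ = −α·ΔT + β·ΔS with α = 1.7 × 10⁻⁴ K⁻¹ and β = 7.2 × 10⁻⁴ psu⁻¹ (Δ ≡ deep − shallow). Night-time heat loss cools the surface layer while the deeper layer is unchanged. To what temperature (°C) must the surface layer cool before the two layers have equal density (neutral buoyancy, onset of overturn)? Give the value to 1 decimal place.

Neutral buoyancy requires Δρ = 0, i.e. −α(T_deep − T_surf′) + β(S_deep − S_surf) = 0.
T_surf′ = T_deep − (β/α)·ΔS = 4.2 − (7.2 × 10⁻⁴/1.7 × 10⁻⁴)·(-0.07) = 4.496 °C.
Cooling required: 16.8 − (4.496) = 12.304 °C.

4.5 °C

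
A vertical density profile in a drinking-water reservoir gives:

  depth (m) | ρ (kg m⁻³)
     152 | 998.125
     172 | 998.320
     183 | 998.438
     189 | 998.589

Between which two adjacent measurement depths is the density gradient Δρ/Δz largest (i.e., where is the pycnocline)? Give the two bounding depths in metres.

183–189 m

Compute the density gradient over each adjacent pair:
  152–172 m: Δρ/Δz = 0.195/20 = 9.7 × 10⁻³ kg m⁻⁴
  172–183 m: Δρ/Δz = 0.118/11 = 0.011 kg m⁻⁴
  183–189 m: Δρ/Δz = 0.151/6 = 0.025 kg m⁻⁴
The largest gradient is in the 183–189 m interval — the pycnocline.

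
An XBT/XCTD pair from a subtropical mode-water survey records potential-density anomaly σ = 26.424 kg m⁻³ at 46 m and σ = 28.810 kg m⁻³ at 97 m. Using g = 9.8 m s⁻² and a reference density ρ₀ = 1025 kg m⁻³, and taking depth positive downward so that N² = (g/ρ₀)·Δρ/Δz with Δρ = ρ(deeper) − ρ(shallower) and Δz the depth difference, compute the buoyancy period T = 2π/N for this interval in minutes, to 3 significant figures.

Δρ = 1028.810 − 1026.424 = 2.386 kg m⁻³ over Δz = 97 − 46 = 51 m.
N² = (9.8/1025) × (2.386/51) = 4.4730 × 10⁻⁴ s⁻².
N = √(4.4730 × 10⁻⁴) = 0.021149 rad s⁻¹, so T = 2π/N = 297.09 s = 4.9515 min ≈ 4.95 min.

4.95 min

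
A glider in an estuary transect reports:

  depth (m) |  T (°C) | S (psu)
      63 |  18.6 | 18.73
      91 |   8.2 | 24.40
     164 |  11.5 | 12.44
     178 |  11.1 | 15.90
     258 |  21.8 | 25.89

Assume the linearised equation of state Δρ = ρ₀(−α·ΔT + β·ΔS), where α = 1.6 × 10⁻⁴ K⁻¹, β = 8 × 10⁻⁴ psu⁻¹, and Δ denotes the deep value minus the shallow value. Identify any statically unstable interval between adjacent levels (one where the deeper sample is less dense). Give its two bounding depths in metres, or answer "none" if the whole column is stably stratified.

Evaluate Δρ/ρ₀ = −αΔT + βΔS across each adjacent pair:
  63–91 m: −αΔT+βΔS = −(1.6 × 10⁻⁴)(-10.4)+(8 × 10⁻⁴)(+5.67) = 6.2 × 10⁻³ → stable
  91–164 m: −αΔT+βΔS = −(1.6 × 10⁻⁴)(+3.3)+(8 × 10⁻⁴)(-11.96) = -0.010 → UNSTABLE
  164–178 m: −αΔT+βΔS = −(1.6 × 10⁻⁴)(-0.4)+(8 × 10⁻⁴)(+3.46) = 2.8 × 10⁻³ → stable
  178–258 m: −αΔT+βΔS = −(1.6 × 10⁻⁴)(+10.7)+(8 × 10⁻⁴)(+9.99) = 6.3 × 10⁻³ → stable
The 91–164 m interval has Δρ < 0: lighter water underlies denser water.

91–164 m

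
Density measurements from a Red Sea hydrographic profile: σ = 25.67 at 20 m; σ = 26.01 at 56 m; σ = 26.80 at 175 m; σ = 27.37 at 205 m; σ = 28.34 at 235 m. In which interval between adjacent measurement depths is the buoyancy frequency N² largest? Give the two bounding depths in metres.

205–235 m

Compute the density gradient over each adjacent pair:
  20–56 m: Δρ/Δz = 0.34/36 = 9.4 × 10⁻³ kg m⁻⁴
  56–175 m: Δρ/Δz = 0.79/119 = 6.6 × 10⁻³ kg m⁻⁴
  175–205 m: Δρ/Δz = 0.57/30 = 0.019 kg m⁻⁴
  205–235 m: Δρ/Δz = 0.97/30 = 0.032 kg m⁻⁴
The largest gradient is in the 205–235 m interval — the pycnocline.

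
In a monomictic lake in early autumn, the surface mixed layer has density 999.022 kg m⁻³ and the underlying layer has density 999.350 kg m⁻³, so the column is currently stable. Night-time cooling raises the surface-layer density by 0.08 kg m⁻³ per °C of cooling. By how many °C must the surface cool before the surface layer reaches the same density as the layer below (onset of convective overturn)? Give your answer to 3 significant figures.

4.10 °C

Density deficit of the surface layer: 999.350 − 999.022 = 0.328 kg m⁻³.
Required change = 0.328 / 0.08 = 4.10 °C.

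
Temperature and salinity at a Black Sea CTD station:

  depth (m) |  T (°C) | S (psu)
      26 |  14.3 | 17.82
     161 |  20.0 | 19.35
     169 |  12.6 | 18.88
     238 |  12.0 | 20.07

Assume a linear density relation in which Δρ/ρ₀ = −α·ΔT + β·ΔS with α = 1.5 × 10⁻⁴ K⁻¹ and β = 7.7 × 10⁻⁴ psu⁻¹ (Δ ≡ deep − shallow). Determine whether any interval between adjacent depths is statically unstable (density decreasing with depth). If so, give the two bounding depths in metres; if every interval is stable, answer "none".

none

Evaluate Δρ/ρ₀ = −αΔT + βΔS across each adjacent pair:
  26–161 m: −αΔT+βΔS = −(1.5 × 10⁻⁴)(+5.7)+(7.7 × 10⁻⁴)(+1.53) = 3.2 × 10⁻⁴ → stable
  161–169 m: −αΔT+βΔS = −(1.5 × 10⁻⁴)(-7.4)+(7.7 × 10⁻⁴)(-0.47) = 7.5 × 10⁻⁴ → stable
  169–238 m: −αΔT+βΔS = −(1.5 × 10⁻⁴)(-0.6)+(7.7 × 10⁻⁴)(+1.19) = 1.0 × 10⁻³ → stable
Every interval has Δρ > 0: the column is stably stratified throughout.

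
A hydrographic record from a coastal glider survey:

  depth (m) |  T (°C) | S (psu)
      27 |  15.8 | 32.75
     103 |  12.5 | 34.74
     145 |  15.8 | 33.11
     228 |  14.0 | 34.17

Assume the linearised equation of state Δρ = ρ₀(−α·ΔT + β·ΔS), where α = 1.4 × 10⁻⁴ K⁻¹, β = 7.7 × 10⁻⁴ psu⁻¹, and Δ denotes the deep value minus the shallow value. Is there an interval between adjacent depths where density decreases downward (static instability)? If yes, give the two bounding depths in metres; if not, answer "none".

103–145 m

Evaluate Δρ/ρ₀ = −αΔT + βΔS across each adjacent pair:
  27–103 m: −αΔT+βΔS = −(1.4 × 10⁻⁴)(-3.3)+(7.7 × 10⁻⁴)(+1.99) = 2.0 × 10⁻³ → stable
  103–145 m: −αΔT+βΔS = −(1.4 × 10⁻⁴)(+3.3)+(7.7 × 10⁻⁴)(-1.63) = -1.7 × 10⁻³ → UNSTABLE
  145–228 m: −αΔT+βΔS = −(1.4 × 10⁻⁴)(-1.8)+(7.7 × 10⁻⁴)(+1.06) = 1.1 × 10⁻³ → stable
The 103–145 m interval has Δρ < 0: lighter water underlies denser water.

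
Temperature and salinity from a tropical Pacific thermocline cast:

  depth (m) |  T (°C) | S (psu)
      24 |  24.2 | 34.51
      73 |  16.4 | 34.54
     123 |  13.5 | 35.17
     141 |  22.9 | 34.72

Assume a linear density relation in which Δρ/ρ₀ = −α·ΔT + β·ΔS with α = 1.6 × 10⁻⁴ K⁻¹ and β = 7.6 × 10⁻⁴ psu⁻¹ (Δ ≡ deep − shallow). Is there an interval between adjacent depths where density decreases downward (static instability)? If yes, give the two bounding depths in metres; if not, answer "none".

123–141 m

Evaluate Δρ/ρ₀ = −αΔT + βΔS across each adjacent pair:
  24–73 m: −αΔT+βΔS = −(1.6 × 10⁻⁴)(-7.8)+(7.6 × 10⁻⁴)(+0.03) = 1.3 × 10⁻³ → stable
  73–123 m: −αΔT+βΔS = −(1.6 × 10⁻⁴)(-2.9)+(7.6 × 10⁻⁴)(+0.63) = 9.4 × 10⁻⁴ → stable
  123–141 m: −αΔT+βΔS = −(1.6 × 10⁻⁴)(+9.4)+(7.6 × 10⁻⁴)(-0.45) = -1.8 × 10⁻³ → UNSTABLE
The 123–141 m interval has Δρ < 0: lighter water underlies denser water.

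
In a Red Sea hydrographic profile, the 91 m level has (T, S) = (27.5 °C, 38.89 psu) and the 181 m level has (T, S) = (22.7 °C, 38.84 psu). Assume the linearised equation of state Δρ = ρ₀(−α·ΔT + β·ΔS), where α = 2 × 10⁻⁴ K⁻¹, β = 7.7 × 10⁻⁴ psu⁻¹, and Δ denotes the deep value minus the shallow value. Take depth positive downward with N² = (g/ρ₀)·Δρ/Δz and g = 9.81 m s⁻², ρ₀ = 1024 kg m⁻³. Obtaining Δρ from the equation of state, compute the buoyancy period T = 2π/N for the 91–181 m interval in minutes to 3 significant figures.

ΔT = -4.8 K, ΔS = -0.05 psu (deep − shallow).
Δρ/ρ₀ = −αΔT + βΔS = 9.60 × 10⁻⁴ − 3.85 × 10⁻⁵ = 9.215 × 10⁻⁴, so Δρ ≈ 0.9436 kg m⁻³.
N² = (g/ρ₀)·Δρ/Δz = g·(Δρ/ρ₀)/Δz = 9.81 × 9.215 × 10⁻⁴ / 90 = 1.0044 × 10⁻⁴ s⁻².
N = √(1.0044 × 10⁻⁴) = 0.010022 rad s⁻¹ → T = 2π/N = 626.94 s = 10.449 min ≈ 10.4 min.

10.4 min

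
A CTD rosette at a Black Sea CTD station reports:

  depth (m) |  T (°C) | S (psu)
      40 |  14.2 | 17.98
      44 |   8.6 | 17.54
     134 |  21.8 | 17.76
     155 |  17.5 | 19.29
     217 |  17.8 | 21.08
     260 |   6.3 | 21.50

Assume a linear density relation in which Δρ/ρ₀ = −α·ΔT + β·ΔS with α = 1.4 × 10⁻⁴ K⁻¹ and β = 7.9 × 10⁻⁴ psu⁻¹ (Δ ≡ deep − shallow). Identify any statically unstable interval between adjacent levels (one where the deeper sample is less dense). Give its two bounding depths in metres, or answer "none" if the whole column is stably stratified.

44–134 m

Evaluate Δρ/ρ₀ = −αΔT + βΔS across each adjacent pair:
  40–44 m: −αΔT+βΔS = −(1.4 × 10⁻⁴)(-5.6)+(7.9 × 10⁻⁴)(-0.44) = 4.4 × 10⁻⁴ → stable
  44–134 m: −αΔT+βΔS = −(1.4 × 10⁻⁴)(+13.2)+(7.9 × 10⁻⁴)(+0.22) = -1.7 × 10⁻³ → UNSTABLE
  134–155 m: −αΔT+βΔS = −(1.4 × 10⁻⁴)(-4.3)+(7.9 × 10⁻⁴)(+1.53) = 1.8 × 10⁻³ → stable
  155–217 m: −αΔT+βΔS = −(1.4 × 10⁻⁴)(+0.3)+(7.9 × 10⁻⁴)(+1.79) = 1.4 × 10⁻³ → stable
  217–260 m: −αΔT+βΔS = −(1.4 × 10⁻⁴)(-11.5)+(7.9 × 10⁻⁴)(+0.42) = 1.9 × 10⁻³ → stable
The 44–134 m interval has Δρ < 0: lighter water underlies denser water.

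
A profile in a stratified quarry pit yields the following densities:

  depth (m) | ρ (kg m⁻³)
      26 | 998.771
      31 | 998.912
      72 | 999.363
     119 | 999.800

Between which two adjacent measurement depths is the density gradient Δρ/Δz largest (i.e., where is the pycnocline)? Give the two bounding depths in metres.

Compute the density gradient over each adjacent pair:
  26–31 m: Δρ/Δz = 0.141/5 = 0.028 kg m⁻⁴
  31–72 m: Δρ/Δz = 0.451/41 = 0.011 kg m⁻⁴
  72–119 m: Δρ/Δz = 0.437/47 = 9.3 × 10⁻³ kg m⁻⁴
The largest gradient is in the 26–31 m interval — the pycnocline.

26–31 m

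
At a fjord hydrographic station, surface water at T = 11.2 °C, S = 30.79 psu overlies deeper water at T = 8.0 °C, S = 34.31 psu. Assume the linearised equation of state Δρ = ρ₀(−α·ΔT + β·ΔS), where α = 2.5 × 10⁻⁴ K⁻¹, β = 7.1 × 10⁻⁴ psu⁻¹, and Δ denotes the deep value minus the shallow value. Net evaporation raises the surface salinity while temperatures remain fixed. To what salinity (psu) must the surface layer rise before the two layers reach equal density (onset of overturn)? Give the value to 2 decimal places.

Neutral buoyancy requires −α(T_deep − T_surf) + β(S_deep − S_surf′) = 0.
S_surf′ = S_deep − (α/β)·ΔT = 34.31 − (2.5 × 10⁻⁴/7.1 × 10⁻⁴)·(-3.2) = 35.4368 psu.
Increase required: 35.4368 − 30.79 = 4.6468 psu.

35.44 psu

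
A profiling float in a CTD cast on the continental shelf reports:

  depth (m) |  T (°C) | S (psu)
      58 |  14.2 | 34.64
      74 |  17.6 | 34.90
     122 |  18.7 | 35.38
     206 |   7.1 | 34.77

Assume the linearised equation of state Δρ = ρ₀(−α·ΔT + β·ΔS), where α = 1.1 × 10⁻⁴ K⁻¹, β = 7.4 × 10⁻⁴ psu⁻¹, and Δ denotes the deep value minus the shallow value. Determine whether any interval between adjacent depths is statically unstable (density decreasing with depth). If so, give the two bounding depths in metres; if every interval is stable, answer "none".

58–74 m

Evaluate Δρ/ρ₀ = −αΔT + βΔS across each adjacent pair:
  58–74 m: −αΔT+βΔS = −(1.1 × 10⁻⁴)(+3.4)+(7.4 × 10⁻⁴)(+0.26) = -1.8 × 10⁻⁴ → UNSTABLE
  74–122 m: −αΔT+βΔS = −(1.1 × 10⁻⁴)(+1.1)+(7.4 × 10⁻⁴)(+0.48) = 2.3 × 10⁻⁴ → stable
  122–206 m: −αΔT+βΔS = −(1.1 × 10⁻⁴)(-11.6)+(7.4 × 10⁻⁴)(-0.61) = 8.2 × 10⁻⁴ → stable
The 58–74 m interval has Δρ < 0: lighter water underlies denser water.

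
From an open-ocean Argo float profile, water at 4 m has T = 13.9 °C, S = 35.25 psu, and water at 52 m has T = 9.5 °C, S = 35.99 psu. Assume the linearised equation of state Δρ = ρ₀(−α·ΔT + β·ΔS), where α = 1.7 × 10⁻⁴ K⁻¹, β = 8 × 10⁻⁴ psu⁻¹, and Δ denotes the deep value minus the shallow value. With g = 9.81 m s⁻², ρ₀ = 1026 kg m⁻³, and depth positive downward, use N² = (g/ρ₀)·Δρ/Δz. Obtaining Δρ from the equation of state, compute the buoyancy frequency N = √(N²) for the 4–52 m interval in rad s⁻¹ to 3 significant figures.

ΔT = -4.4 K, ΔS = +0.74 psu (deep − shallow).
Δρ/ρ₀ = −αΔT + βΔS = 7.48 × 10⁻⁴ + 5.92 × 10⁻⁴ = 1.34 × 10⁻³, so Δρ ≈ 1.375 kg m⁻³.
N² = (g/ρ₀)·Δρ/Δz = g·(Δρ/ρ₀)/Δz = 9.81 × 1.34 × 10⁻³ / 48 = 2.7386 × 10⁻⁴ s⁻².
N = √(2.7386 × 10⁻⁴) = 0.016549 rad s⁻¹ ≈ 0.0165 rad s⁻¹.

0.0165 rad s⁻¹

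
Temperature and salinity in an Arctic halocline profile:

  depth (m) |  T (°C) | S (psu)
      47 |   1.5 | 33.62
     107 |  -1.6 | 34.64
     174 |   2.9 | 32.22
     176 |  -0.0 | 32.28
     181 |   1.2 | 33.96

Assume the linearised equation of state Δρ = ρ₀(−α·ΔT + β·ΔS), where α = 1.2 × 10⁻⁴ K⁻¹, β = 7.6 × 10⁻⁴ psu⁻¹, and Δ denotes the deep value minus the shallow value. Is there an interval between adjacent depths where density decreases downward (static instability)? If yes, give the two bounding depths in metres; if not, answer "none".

107–174 m

Evaluate Δρ/ρ₀ = −αΔT + βΔS across each adjacent pair:
  47–107 m: −αΔT+βΔS = −(1.2 × 10⁻⁴)(-3.1)+(7.6 × 10⁻⁴)(+1.02) = 1.1 × 10⁻³ → stable
  107–174 m: −αΔT+βΔS = −(1.2 × 10⁻⁴)(+4.5)+(7.6 × 10⁻⁴)(-2.42) = -2.4 × 10⁻³ → UNSTABLE
  174–176 m: −αΔT+βΔS = −(1.2 × 10⁻⁴)(-2.9)+(7.6 × 10⁻⁴)(+0.06) = 3.9 × 10⁻⁴ → stable
  176–181 m: −αΔT+βΔS = −(1.2 × 10⁻⁴)(+1.2)+(7.6 × 10⁻⁴)(+1.68) = 1.1 × 10⁻³ → stable
The 107–174 m interval has Δρ < 0: lighter water underlies denser water.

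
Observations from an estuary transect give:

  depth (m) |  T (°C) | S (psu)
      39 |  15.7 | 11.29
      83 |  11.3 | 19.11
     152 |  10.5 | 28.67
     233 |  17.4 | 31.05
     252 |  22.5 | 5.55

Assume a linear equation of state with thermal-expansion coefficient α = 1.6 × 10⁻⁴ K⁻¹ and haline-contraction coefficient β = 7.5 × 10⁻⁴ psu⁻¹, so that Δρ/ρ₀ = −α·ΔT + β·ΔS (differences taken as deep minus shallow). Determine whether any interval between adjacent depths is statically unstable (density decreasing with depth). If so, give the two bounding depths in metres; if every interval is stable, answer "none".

Evaluate Δρ/ρ₀ = −αΔT + βΔS across each adjacent pair:
  39–83 m: −αΔT+βΔS = −(1.6 × 10⁻⁴)(-4.4)+(7.5 × 10⁻⁴)(+7.82) = 6.6 × 10⁻³ → stable
  83–152 m: −αΔT+βΔS = −(1.6 × 10⁻⁴)(-0.8)+(7.5 × 10⁻⁴)(+9.56) = 7.3 × 10⁻³ → stable
  152–233 m: −αΔT+βΔS = −(1.6 × 10⁻⁴)(+6.9)+(7.5 × 10⁻⁴)(+2.38) = 6.8 × 10⁻⁴ → stable
  233–252 m: −αΔT+βΔS = −(1.6 × 10⁻⁴)(+5.1)+(7.5 × 10⁻⁴)(-25.50) = -0.020 → UNSTABLE
The 233–252 m interval has Δρ < 0: lighter water underlies denser water.

233–252 m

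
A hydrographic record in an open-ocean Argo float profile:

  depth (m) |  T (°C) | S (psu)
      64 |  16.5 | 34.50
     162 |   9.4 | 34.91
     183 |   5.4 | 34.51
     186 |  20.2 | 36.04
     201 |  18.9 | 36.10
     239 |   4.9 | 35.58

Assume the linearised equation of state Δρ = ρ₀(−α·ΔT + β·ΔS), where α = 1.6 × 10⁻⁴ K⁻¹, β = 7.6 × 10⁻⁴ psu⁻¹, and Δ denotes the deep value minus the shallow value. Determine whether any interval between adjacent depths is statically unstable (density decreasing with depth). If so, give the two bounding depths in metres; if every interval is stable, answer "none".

Evaluate Δρ/ρ₀ = −αΔT + βΔS across each adjacent pair:
  64–162 m: −αΔT+βΔS = −(1.6 × 10⁻⁴)(-7.1)+(7.6 × 10⁻⁴)(+0.41) = 1.4 × 10⁻³ → stable
  162–183 m: −αΔT+βΔS = −(1.6 × 10⁻⁴)(-4.0)+(7.6 × 10⁻⁴)(-0.40) = 3.4 × 10⁻⁴ → stable
  183–186 m: −αΔT+βΔS = −(1.6 × 10⁻⁴)(+14.8)+(7.6 × 10⁻⁴)(+1.53) = -1.2 × 10⁻³ → UNSTABLE
  186–201 m: −αΔT+βΔS = −(1.6 × 10⁻⁴)(-1.3)+(7.6 × 10⁻⁴)(+0.06) = 2.5 × 10⁻⁴ → stable
  201–239 m: −αΔT+βΔS = −(1.6 × 10⁻⁴)(-14.0)+(7.6 × 10⁻⁴)(-0.52) = 1.8 × 10⁻³ → stable
The 183–186 m interval has Δρ < 0: lighter water underlies denser water.

183–186 m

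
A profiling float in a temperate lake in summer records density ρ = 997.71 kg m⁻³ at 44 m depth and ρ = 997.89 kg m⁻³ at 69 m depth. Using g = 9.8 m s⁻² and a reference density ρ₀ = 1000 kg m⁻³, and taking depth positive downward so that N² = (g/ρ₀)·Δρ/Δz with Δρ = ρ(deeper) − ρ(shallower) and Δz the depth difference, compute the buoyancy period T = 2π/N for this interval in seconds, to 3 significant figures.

Δρ = 997.89 − 997.71 = 0.18 kg m⁻³ over Δz = 69 − 44 = 25 m.
N² = (9.8/1000) × (0.18/25) = 7.0560 × 10⁻⁵ s⁻².
N = √(7.0560 × 10⁻⁵) = 8.4000 × 10⁻³ rad s⁻¹, so T = 2π/N = 748.00 s ≈ 748 s.
Since Δρ > 0 the layer is stably stratified.

748 s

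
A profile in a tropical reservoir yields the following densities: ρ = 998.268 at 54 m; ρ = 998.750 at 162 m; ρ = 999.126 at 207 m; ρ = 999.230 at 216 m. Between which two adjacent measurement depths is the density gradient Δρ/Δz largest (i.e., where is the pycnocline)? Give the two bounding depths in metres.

Compute the density gradient over each adjacent pair:
  54–162 m: Δρ/Δz = 0.482/108 = 4.5 × 10⁻³ kg m⁻⁴
  162–207 m: Δρ/Δz = 0.376/45 = 8.4 × 10⁻³ kg m⁻⁴
  207–216 m: Δρ/Δz = 0.104/9 = 0.012 kg m⁻⁴
The largest gradient is in the 207–216 m interval — the pycnocline.

207–216 m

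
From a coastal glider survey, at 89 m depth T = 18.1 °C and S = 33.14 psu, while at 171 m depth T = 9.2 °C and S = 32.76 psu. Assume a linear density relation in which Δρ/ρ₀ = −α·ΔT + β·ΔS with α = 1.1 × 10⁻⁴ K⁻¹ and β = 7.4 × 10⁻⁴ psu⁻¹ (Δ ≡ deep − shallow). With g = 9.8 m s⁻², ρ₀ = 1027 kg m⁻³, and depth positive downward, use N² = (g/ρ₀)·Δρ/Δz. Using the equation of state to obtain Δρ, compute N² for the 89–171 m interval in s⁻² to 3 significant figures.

8.34 × 10⁻⁵ s⁻²

ΔT = -8.9 K, ΔS = -0.38 psu (deep − shallow).
Δρ/ρ₀ = −αΔT + βΔS = 9.79 × 10⁻⁴ − 2.812 × 10⁻⁴ = 6.978 × 10⁻⁴, so Δρ ≈ 0.7166 kg m⁻³.
N² = (g/ρ₀)·Δρ/Δz = g·(Δρ/ρ₀)/Δz = 9.8 × 6.978 × 10⁻⁴ / 82 = 8.3396 × 10⁻⁵ s⁻² ≈ 8.34 × 10⁻⁵ s⁻².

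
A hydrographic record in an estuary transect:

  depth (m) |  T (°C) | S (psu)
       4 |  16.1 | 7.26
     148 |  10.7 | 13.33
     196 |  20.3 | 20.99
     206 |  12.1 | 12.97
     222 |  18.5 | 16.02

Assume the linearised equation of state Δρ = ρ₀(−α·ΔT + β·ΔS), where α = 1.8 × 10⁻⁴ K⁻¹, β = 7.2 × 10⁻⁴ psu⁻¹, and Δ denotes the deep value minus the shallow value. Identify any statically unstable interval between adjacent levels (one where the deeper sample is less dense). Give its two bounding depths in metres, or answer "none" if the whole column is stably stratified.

196–206 m

Evaluate Δρ/ρ₀ = −αΔT + βΔS across each adjacent pair:
  4–148 m: −αΔT+βΔS = −(1.8 × 10⁻⁴)(-5.4)+(7.2 × 10⁻⁴)(+6.07) = 5.3 × 10⁻³ → stable
  148–196 m: −αΔT+βΔS = −(1.8 × 10⁻⁴)(+9.6)+(7.2 × 10⁻⁴)(+7.66) = 3.8 × 10⁻³ → stable
  196–206 m: −αΔT+βΔS = −(1.8 × 10⁻⁴)(-8.2)+(7.2 × 10⁻⁴)(-8.02) = -4.3 × 10⁻³ → UNSTABLE
  206–222 m: −αΔT+βΔS = −(1.8 × 10⁻⁴)(+6.4)+(7.2 × 10⁻⁴)(+3.05) = 1.0 × 10⁻³ → stable
The 196–206 m interval has Δρ < 0: lighter water underlies denser water.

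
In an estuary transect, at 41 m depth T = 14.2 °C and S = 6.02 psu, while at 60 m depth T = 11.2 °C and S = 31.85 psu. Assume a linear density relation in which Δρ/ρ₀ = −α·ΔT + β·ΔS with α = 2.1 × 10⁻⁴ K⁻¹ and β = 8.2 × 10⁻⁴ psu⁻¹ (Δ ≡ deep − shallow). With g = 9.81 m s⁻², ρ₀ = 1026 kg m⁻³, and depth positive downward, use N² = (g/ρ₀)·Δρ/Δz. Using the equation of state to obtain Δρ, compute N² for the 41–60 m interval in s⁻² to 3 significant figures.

ΔT = -3.0 K, ΔS = +25.83 psu (deep − shallow).
Δρ/ρ₀ = −αΔT + βΔS = 6.30 × 10⁻⁴ + 0.0211806 = 0.0218106, so Δρ ≈ 22.38 kg m⁻³.
N² = (g/ρ₀)·Δρ/Δz = g·(Δρ/ρ₀)/Δz = 9.81 × 0.0218106 / 19 = 0.011261 s⁻² ≈ 0.0113 s⁻².

0.0113 s⁻²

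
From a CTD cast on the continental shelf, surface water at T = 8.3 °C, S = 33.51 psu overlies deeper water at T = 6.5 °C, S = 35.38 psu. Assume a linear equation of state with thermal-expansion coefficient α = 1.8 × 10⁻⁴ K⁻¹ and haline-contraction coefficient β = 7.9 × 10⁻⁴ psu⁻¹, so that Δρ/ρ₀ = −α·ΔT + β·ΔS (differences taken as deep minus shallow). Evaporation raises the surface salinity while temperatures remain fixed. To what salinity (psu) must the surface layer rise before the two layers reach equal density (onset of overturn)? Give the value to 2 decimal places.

Neutral buoyancy requires −α(T_deep − T_surf) + β(S_deep − S_surf′) = 0.
S_surf′ = S_deep − (α/β)·ΔT = 35.38 − (1.8 × 10⁻⁴/7.9 × 10⁻⁴)·(-1.8) = 35.7901 psu.
Increase required: 35.7901 − 33.51 = 2.2801 psu.

35.79 psu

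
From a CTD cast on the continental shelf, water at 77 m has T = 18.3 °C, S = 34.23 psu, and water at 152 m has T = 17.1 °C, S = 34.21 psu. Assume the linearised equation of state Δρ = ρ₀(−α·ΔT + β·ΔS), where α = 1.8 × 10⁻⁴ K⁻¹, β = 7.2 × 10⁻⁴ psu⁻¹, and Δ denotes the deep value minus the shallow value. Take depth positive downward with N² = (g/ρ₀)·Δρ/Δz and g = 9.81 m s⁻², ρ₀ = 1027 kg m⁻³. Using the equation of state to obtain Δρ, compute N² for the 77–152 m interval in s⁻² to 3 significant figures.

2.64 × 10⁻⁵ s⁻²

ΔT = -1.2 K, ΔS = -0.02 psu (deep − shallow).
Δρ/ρ₀ = −αΔT + βΔS = 2.16 × 10⁻⁴ − 1.44 × 10⁻⁵ = 2.016 × 10⁻⁴, so Δρ ≈ 0.2070 kg m⁻³.
N² = (g/ρ₀)·Δρ/Δz = g·(Δρ/ρ₀)/Δz = 9.81 × 2.016 × 10⁻⁴ / 75 = 2.6369 × 10⁻⁵ s⁻² ≈ 2.64 × 10⁻⁵ s⁻².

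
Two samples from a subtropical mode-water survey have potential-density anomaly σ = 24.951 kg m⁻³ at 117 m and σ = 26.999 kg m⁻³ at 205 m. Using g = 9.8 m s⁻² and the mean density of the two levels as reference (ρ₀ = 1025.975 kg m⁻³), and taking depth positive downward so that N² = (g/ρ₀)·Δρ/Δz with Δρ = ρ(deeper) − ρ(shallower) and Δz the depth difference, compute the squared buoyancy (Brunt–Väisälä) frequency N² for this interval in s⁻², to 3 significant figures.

2.22 × 10⁻⁴ s⁻²

Δρ = 1026.999 − 1024.951 = 2.048 kg m⁻³ over Δz = 205 − 117 = 88 m.
N² = (9.8/1025.975) × (2.048/88) = 2.2230 × 10⁻⁴ s⁻² ≈ 2.22 × 10⁻⁴ s⁻².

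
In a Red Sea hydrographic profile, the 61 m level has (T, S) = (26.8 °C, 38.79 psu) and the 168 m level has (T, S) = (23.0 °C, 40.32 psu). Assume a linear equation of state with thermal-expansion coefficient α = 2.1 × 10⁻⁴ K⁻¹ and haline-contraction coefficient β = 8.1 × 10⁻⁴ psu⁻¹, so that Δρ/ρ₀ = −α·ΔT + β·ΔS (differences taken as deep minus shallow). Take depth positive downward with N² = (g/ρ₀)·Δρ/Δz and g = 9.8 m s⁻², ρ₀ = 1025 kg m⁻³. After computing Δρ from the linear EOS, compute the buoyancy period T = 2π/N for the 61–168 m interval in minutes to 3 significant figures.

ΔT = -3.8 K, ΔS = +1.53 psu (deep − shallow).
Δρ/ρ₀ = −αΔT + βΔS = 7.98 × 10⁻⁴ + 1.2393 × 10⁻³ = 2.0373 × 10⁻³, so Δρ ≈ 2.088 kg m⁻³.
N² = (g/ρ₀)·Δρ/Δz = g·(Δρ/ρ₀)/Δz = 9.8 × 2.0373 × 10⁻³ / 107 = 1.8659 × 10⁻⁴ s⁻².
N = √(1.8659 × 10⁻⁴) = 0.013660 rad s⁻¹ → T = 2π/N = 459.97 s = 7.6662 min ≈ 7.67 min.

7.67 min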